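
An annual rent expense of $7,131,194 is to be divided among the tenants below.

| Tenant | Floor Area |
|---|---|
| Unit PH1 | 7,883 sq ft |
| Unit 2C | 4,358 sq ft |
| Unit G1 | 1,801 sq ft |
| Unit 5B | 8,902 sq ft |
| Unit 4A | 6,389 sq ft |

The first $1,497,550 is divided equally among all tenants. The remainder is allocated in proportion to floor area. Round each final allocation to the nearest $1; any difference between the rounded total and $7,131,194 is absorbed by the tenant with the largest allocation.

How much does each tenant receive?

Unit PH1: $1,813,505; Unit 2C: $1,136,500; Unit G1: $645,407; Unit 5B: $2,009,212; Unit 4A: $1,526,570

$1,497,550 shared equally gives $299,510 per tenant.
Remainder $5,633,644 by floor area (total 29,333): Unit PH1 1,513,995.01 → $1,513,995; Unit 2C 836,989.76 → $836,990; Unit G1 345,896.87 → $345,897; Unit 5B 1,709,702.35 → $1,709,702; Unit 4A 1,227,060.02 → $1,227,060.
Totals: Unit PH1 $299,510 + $1,513,995 = $1,813,505; Unit 2C $299,510 + $836,990 = $1,136,500; Unit G1 $299,510 + $345,897 = $645,407; Unit 5B $299,510 + $1,709,702 = $2,009,212; Unit 4A $299,510 + $1,227,060 = $1,526,570.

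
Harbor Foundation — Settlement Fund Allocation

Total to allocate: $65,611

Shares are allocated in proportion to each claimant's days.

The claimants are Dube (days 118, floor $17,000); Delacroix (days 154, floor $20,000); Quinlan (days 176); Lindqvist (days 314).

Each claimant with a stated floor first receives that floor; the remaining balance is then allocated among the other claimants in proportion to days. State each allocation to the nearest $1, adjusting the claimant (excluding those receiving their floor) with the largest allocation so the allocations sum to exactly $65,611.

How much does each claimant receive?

Dube: $17,000 · Delacroix: $20,000 · Quinlan: $10,277 · Lindqvist: $18,334

Fund the minimums — Dube $17,000; Delacroix $20,000. Residual $28,611.
Residual split over remaining days 490: Quinlan 10,276.60 → $10,277; Lindqvist 18,334.40 → $18,334.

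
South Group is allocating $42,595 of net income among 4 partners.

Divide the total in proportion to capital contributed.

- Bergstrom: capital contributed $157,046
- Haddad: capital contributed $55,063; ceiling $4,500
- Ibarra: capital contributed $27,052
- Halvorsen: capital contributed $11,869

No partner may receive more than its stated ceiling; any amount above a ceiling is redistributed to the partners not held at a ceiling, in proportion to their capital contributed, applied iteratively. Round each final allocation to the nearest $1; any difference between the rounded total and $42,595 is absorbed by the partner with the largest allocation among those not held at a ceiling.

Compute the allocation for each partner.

Bergstrom: $30,529 · Haddad: $4,500 · Ibarra: $5,259 · Halvorsen: $2,307

Combined capital contributed = 251,030.
Pro-rata shares before constraints: Bergstrom 26,647.71; Haddad 9,343.14; Ibarra 4,590.21; Halvorsen 2,013.94.
Capped: Haddad ($4,500); balance $38,095 reallocated over remaining capital contributed 195,967.
Redistributed shares: Bergstrom 30,528.95 → $30,529; Ibarra 5,258.77 → $5,259; Halvorsen 2,307.27 → $2,307.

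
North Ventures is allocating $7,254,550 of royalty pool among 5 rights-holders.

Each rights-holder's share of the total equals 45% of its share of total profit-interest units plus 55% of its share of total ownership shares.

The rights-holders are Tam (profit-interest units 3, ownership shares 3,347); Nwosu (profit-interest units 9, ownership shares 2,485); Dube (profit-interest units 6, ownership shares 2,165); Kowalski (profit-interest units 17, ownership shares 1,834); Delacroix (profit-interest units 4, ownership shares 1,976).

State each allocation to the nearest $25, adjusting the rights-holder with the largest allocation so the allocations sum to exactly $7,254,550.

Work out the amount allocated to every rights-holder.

Tam: $1,382,200; Nwosu: $1,593,125; Dube: $1,233,875; Kowalski: $2,042,775; Delacroix: $1,002,575

Totals — profit-interest units 39, ownership shares 11,807.
Composite weights (45% profit-interest units + 55% ownership shares): Tam 0.1905; Nwosu 0.2196; Dube 0.1701; Kowalski 0.2816; Delacroix 0.1382.
Pro-rata amounts: Tam 1,382,188.60; Nwosu 1,593,126.42; Dube 1,233,868.08; Kowalski 2,042,781.29; Delacroix 1,002,585.61.
After rounding ($25): Tam $1,382,200; Nwosu $1,593,125; Dube $1,233,875; Kowalski $2,042,775; Delacroix $1,002,575. Sum = $7,254,550.
Rounded total matches; no reconciliation needed.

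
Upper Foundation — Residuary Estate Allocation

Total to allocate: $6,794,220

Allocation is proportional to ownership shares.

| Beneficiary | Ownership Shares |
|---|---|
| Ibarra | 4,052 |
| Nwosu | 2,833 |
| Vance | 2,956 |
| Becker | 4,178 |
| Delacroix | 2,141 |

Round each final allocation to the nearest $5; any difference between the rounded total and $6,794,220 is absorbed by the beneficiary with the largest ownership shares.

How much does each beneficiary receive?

Ibarra: $1,703,600 · Nwosu: $1,191,090 · Vance: $1,242,805 · Becker: $1,756,575 · Delacroix: $900,150

Total ownership shares = 4,052 + 2,833 + 2,956 + 4,178 + 2,141 = 16,160.
Proportional shares: Ibarra 1,703,600.21; Nwosu 1,191,090.67; Vance 1,242,804.10; Becker 1,756,574.95; Delacroix 900,150.06.
Rounded to nearest $5: Ibarra $1,703,600; Nwosu $1,191,090; Vance $1,242,805; Becker $1,756,575; Delacroix $900,150. Sum = $6,794,220.
Rounded total matches; no reconciliation needed.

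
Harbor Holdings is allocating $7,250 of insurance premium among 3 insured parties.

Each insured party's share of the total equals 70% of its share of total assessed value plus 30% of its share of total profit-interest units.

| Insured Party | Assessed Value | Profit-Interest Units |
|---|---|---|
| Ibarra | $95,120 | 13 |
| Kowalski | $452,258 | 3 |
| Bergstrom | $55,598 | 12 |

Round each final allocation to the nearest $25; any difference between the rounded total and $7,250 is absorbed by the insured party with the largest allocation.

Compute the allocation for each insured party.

Assessed value total 602,976; profit-interest units total 28.
Combined weights (70% assessed value + 30% profit-interest units): Ibarra 0.2497; Kowalski 0.5572; Bergstrom 0.1931.
Unrounded shares: Ibarra 1,810.41; Kowalski 4,039.50; Bergstrom 1,400.09.
Rounded to nearest $25: Ibarra $1,800; Kowalski $4,050; Bergstrom $1,400. Sum = $7,250.
Sum already equals the total — no adjustment.

Ibarra: $1,800 | Kowalski: $4,050 | Bergstrom: $1,400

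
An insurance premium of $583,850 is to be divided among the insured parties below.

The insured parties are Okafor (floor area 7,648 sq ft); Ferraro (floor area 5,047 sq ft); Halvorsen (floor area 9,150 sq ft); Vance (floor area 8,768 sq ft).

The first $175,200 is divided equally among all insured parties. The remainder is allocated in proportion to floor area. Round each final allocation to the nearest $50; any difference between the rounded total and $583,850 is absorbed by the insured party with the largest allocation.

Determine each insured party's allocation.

Okafor: $145,900 · Ferraro: $111,150 · Halvorsen: $165,950 · Vance: $160,850

First tranche $175,200 split equally: $43,800 each.
Remainder $408,650 by floor area (total 30,613): Okafor 102,092.42 → $102,100; Ferraro 67,371.92 → $67,350; Halvorsen 122,142.47 → $122,150; Vance 117,043.19 → $117,050.
Totals: Okafor $43,800 + $102,100 = $145,900; Ferraro $43,800 + $67,350 = $111,150; Halvorsen $43,800 + $122,150 = $165,950; Vance $43,800 + $117,050 = $160,850.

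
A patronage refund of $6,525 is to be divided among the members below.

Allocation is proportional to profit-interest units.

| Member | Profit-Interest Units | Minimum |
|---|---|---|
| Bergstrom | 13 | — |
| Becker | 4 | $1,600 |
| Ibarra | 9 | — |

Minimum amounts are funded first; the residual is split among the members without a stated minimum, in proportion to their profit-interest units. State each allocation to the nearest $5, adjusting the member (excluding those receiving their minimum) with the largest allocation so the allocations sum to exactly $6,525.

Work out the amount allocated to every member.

Bergstrom: $2,910 · Becker: $1,600 · Ibarra: $2,015

Fund the minimums — Becker $1,600. Remaining pool $4,925.
Remaining pool split over remaining profit-interest units 22: Bergstrom 2,910.23 → $2,910; Ibarra 2,014.77 → $2,015.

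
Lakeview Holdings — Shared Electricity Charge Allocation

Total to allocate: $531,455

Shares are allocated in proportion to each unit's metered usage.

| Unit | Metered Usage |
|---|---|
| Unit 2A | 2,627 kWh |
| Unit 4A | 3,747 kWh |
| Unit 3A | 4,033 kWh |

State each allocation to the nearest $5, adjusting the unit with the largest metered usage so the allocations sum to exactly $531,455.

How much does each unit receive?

Unit 2A: $134,155 | Unit 4A: $191,350 | Unit 3A: $205,950

Metered usage total: 10,407.
Proportional shares: Unit 2A 2,627/10,407 × $531,455 = 134,153.19; Unit 4A 3,747/10,407 × $531,455 = 191,348.31; Unit 3A 4,033/10,407 × $531,455 = 205,953.49.
At nearest $5: Unit 2A $134,155; Unit 4A $191,350; Unit 3A $205,955. Sum = $531,460.
Difference $531,455 − $531,460 = −$5 applied to largest metered usage (Unit 3A): Unit 3A becomes $205,950.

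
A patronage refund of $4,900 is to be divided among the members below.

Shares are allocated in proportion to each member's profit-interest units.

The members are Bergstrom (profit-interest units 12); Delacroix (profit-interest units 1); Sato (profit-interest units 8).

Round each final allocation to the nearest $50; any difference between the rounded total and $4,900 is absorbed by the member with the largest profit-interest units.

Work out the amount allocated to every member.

Sum of profit-interest units: 12 + 1 + 8 = 21.
Proportional shares: Bergstrom 2,800.00; Delacroix 233.33; Sato 1,866.67.
After rounding ($50): Bergstrom $2,800; Delacroix $250; Sato $1,850. Sum = $4,900.
Rounded total matches; no reconciliation needed.

Bergstrom: $2,800; Delacroix: $250; Sato: $1,850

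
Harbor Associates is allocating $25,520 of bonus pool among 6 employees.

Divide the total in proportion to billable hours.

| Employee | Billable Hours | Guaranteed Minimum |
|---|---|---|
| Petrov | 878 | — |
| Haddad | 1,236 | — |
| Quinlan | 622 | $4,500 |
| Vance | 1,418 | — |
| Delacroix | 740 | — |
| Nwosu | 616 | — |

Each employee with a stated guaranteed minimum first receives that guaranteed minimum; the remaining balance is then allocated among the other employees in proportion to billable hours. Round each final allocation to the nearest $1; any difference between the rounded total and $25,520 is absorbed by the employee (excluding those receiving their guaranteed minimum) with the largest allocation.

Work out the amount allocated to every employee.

Fund the minimums — Quinlan $4,500. Remaining pool $21,020.
Remaining pool split over remaining billable hours 4,888: Petrov 3,775.69 → $3,776; Haddad 5,315.20 → $5,315; Vance 6,097.86 → $6,098; Delacroix 3,182.24 → $3,182; Nwosu 2,649.00 → $2,649.

Petrov: $3,776 | Haddad: $5,315 | Quinlan: $4,500 | Vance: $6,098 | Delacroix: $3,182 | Nwosu: $2,649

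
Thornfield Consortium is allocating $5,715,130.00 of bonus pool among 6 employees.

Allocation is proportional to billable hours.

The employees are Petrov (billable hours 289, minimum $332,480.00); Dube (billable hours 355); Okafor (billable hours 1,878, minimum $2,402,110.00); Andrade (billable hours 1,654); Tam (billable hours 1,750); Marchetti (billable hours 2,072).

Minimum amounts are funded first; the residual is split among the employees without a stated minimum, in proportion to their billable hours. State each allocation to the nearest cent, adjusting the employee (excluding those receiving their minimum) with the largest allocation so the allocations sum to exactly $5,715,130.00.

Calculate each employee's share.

Fund the minimums — Petrov $332,480.00; Okafor $2,402,110.00. Remaining pool $2,980,540.00.
Remaining pool split over remaining billable hours 5,831: Dube 181,459.7325 → $181,459.73; Andrade 845,449.0070 → $845,449.01; Tam 894,519.8079 → $894,519.81; Marchetti 1,059,111.4526 → $1,059,111.45.

Petrov: $332,480.00 · Dube: $181,459.73 · Okafor: $2,402,110.00 · Andrade: $845,449.01 · Tam: $894,519.81 · Marchetti: $1,059,111.45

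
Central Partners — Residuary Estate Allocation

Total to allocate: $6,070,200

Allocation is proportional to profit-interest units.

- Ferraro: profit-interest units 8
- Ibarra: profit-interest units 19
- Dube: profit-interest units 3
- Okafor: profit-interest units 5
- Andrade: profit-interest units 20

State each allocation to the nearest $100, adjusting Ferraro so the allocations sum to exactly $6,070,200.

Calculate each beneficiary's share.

Profit-interest units total: 55.
Pro-rata amounts: Ferraro 8/55 × $6,070,200 = 882,938.18; Ibarra 19/55 × $6,070,200 = 2,096,978.18; Dube 3/55 × $6,070,200 = 331,101.82; Okafor 5/55 × $6,070,200 = 551,836.36; Andrade 20/55 × $6,070,200 = 2,207,345.45.
At nearest $100: Ferraro $882,900; Ibarra $2,097,000; Dube $331,100; Okafor $551,800; Andrade $2,207,300. Sum = $6,070,100.
Difference $6,070,200 − $6,070,100 = +$100 applied to Ferraro: Ferraro becomes $883,000.

Ferraro: $883,000 | Ibarra: $2,097,000 | Dube: $331,100 | Okafor: $551,800 | Andrade: $2,207,300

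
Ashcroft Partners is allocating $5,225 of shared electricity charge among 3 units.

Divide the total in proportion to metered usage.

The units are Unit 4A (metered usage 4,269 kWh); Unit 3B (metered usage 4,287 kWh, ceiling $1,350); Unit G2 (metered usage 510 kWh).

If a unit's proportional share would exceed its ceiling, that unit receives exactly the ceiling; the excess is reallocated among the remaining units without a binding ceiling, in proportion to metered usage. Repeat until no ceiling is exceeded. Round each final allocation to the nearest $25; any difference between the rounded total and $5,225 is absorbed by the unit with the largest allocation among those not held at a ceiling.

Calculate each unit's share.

Unit 4A: $3,450; Unit 3B: $1,350; Unit G2: $425

Metered usage total: 9,066.
Unconstrained shares: Unit 4A 2,460.35; Unit 3B 2,470.72; Unit G2 293.93.
Cap binds for Unit 3B ($1,350); residual $3,875 reallocated over remaining metered usage 4,779.
Remaining shares: Unit 4A 3,461.47 → $3,450; Unit G2 413.53 → $425.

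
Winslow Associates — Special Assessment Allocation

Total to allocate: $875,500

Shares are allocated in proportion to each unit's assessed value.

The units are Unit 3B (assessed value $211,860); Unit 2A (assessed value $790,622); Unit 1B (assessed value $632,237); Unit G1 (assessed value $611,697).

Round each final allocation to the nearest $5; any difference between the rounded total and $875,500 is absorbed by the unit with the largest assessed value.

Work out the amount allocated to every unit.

Total assessed value = 2,246,416.
Pro-rata amounts: Unit 3B 211,860/2,246,416 × $875,500 = 82,568.60; Unit 2A 790,622/2,246,416 × $875,500 = 308,130.62; Unit 1B 632,237/2,246,416 × $875,500 = 246,402.93; Unit G1 611,697/2,246,416 × $875,500 = 238,397.84.
Rounded to nearest $5: Unit 3B $82,570; Unit 2A $308,130; Unit 1B $246,405; Unit G1 $238,400. Sum = $875,505.
Difference $875,500 − $875,505 = −$5 applied to largest assessed value (Unit 2A): Unit 2A becomes $308,125.

Unit 3B: $82,570 · Unit 2A: $308,125 · Unit 1B: $246,405 · Unit G1: $238,400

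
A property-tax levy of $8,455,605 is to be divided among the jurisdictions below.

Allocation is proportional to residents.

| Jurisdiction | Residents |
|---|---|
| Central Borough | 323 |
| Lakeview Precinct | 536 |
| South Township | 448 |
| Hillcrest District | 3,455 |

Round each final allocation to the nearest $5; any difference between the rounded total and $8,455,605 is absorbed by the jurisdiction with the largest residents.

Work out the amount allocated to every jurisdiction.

Total residents = 323 + 536 + 448 + 3,455 = 4,762.
Pro-rata amounts: Central Borough 573,532.22; Lakeview Precinct 951,743.86; South Township 795,487.41; Hillcrest District 6,134,841.51.
After rounding ($5): Central Borough $573,530; Lakeview Precinct $951,745; South Township $795,485; Hillcrest District $6,134,840. Sum = $8,455,600.
Difference $8,455,605 − $8,455,600 = +$5 applied to largest residents (Hillcrest District): Hillcrest District becomes $6,134,845.

Central Borough: $573,530 | Lakeview Precinct: $951,745 | South Township: $795,485 | Hillcrest District: $6,134,845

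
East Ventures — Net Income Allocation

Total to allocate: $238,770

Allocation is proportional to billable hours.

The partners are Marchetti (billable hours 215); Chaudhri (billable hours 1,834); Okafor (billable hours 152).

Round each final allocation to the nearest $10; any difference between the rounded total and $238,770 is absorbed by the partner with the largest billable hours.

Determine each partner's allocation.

Combined billable hours = 215 + 1,834 + 152 = 2,201.
Pro-rata amounts: Marchetti 23,323.74; Chaudhri 198,956.92; Okafor 16,489.34.
Rounded to nearest $10: Marchetti $23,320; Chaudhri $198,960; Okafor $16,490. Sum = $238,770.
Sum already equals the total — no adjustment.

Marchetti: $23,320 · Chaudhri: $198,960 · Okafor: $16,490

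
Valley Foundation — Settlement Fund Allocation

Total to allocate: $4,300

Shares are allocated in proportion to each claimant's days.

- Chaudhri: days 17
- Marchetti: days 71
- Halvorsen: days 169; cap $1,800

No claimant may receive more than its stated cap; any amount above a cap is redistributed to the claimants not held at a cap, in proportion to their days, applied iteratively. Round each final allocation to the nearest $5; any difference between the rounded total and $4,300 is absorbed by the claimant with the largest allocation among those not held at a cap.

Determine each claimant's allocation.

Chaudhri: $485 | Marchetti: $2,015 | Halvorsen: $1,800

Sum of days: 257.
Unconstrained shares: Chaudhri 284.44; Marchetti 1,187.94; Halvorsen 2,827.63.
Capped: Halvorsen ($1,800); remaining pool $2,500 reallocated over remaining days 88.
Shares after redistribution: Chaudhri 482.95 → $485; Marchetti 2,017.05 → $2,015.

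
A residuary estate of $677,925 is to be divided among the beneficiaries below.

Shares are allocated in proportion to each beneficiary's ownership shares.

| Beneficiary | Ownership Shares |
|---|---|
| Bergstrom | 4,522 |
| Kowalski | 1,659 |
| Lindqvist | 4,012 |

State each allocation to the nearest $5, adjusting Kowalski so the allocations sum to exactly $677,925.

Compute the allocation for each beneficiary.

Sum of ownership shares: 10,193.
Raw shares: Bergstrom 4,522/10,193 × $677,925 = 300,753.15; Kowalski 1,659/10,193 × $677,925 = 110,338.23; Lindqvist 4,012/10,193 × $677,925 = 266,833.62.
At nearest $5: Bergstrom $300,755; Kowalski $110,340; Lindqvist $266,835. Sum = $677,930.
Difference $677,925 − $677,930 = −$5 applied to Kowalski: Kowalski becomes $110,335.

Bergstrom: $300,755 | Kowalski: $110,335 | Lindqvist: $266,835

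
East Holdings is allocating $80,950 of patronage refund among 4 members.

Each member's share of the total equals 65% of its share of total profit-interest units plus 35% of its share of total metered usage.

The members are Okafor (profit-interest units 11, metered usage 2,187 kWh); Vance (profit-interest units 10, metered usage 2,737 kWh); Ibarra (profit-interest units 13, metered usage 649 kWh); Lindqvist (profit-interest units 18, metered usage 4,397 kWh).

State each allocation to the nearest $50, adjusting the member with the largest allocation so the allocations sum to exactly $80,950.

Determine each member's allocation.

Totals — profit-interest units 52, metered usage 9,970.
Composite weights (65% profit-interest units + 35% metered usage): Okafor 0.2143; Vance 0.2211; Ibarra 0.1853; Lindqvist 0.3794.
Raw shares: Okafor 17,345.59; Vance 17,896.69; Ibarra 14,998.69; Lindqvist 30,709.04.
Rounded to nearest $50: Okafor $17,350; Vance $17,900; Ibarra $15,000; Lindqvist $30,700. Sum = $80,950.
No rounding difference to absorb.

Okafor: $17,350 | Vance: $17,900 | Ibarra: $15,000 | Lindqvist: $30,700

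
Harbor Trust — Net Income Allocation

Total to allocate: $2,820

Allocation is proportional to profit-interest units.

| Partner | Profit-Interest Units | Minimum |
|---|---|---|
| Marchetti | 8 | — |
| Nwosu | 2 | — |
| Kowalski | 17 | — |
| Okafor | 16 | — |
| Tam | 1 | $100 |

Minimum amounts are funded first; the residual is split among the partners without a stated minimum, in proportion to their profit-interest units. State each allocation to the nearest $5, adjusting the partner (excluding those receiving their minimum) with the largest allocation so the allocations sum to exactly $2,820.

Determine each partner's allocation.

Marchetti: $505 | Nwosu: $125 | Kowalski: $1,080 | Okafor: $1,010 | Tam: $100

Guaranteed amounts: Tam $100. Balance $2,720.
Balance split over remaining profit-interest units 43: Marchetti 506.05 → $505; Nwosu 126.51 → $125; Kowalski 1,075.35 → $1,075; Okafor 1,012.09 → $1,010.
Rounding difference +$5 applied to Kowalski → $1,080.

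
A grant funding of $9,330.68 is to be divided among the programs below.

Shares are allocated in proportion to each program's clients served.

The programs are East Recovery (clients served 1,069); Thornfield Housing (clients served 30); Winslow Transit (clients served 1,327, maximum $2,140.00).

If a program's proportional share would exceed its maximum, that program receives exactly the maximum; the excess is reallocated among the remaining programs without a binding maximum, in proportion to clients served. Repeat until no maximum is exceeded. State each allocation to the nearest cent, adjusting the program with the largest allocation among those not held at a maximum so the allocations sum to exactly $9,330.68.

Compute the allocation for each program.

East Recovery: $6,994.39 · Thornfield Housing: $196.29 · Winslow Transit: $2,140.00

Sum of clients served: 2,426.
Pro-rata shares before constraints: East Recovery 4,111.4991; Thornfield Housing 115.3835; Winslow Transit 5,103.7973.
Held at cap: Winslow Transit ($2,140.00); residual $7,190.68 reallocated over remaining clients served 1,099.
Redistributed shares: East Recovery 6,994.3921 → $6,994.39; Thornfield Housing 196.2879 → $196.29.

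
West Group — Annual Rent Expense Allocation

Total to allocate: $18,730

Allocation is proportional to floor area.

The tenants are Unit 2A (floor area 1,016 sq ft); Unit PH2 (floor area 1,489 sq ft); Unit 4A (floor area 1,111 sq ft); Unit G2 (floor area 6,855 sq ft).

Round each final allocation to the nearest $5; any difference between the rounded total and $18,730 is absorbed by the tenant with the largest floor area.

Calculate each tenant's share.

Sum of floor area: 10,471.
Unrounded shares: Unit 2A 1,016/10,471 × $18,730 = 1,817.37; Unit PH2 1,489/10,471 × $18,730 = 2,663.45; Unit 4A 1,111/10,471 × $18,730 = 1,987.30; Unit G2 6,855/10,471 × $18,730 = 12,261.88.
After rounding ($5): Unit 2A $1,815; Unit PH2 $2,665; Unit 4A $1,985; Unit G2 $12,260. Sum = $18,725.
Difference $18,730 − $18,725 = +$5 applied to largest floor area (Unit G2): Unit G2 becomes $12,265.

Unit 2A: $1,815; Unit PH2: $2,665; Unit 4A: $1,985; Unit G2: $12,265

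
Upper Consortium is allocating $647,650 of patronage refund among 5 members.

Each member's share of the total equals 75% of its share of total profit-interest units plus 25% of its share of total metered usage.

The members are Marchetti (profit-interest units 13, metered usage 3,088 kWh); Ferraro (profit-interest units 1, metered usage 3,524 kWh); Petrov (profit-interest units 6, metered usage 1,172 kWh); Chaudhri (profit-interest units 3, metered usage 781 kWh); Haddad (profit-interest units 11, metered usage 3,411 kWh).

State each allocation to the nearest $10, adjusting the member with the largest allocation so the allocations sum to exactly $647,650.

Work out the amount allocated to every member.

Profit-interest units total 34; metered usage total 11,976.
Combined weights (75% profit-interest units + 25% metered usage): Marchetti 0.3512; Ferraro 0.0956; Petrov 0.1568; Chaudhri 0.0825; Haddad 0.3139.
Proportional shares: Marchetti 227,472.14; Ferraro 61,929.99; Petrov 101,563.53; Chaudhri 53,418.11; Haddad 203,266.23.
At nearest $10: Marchetti $227,470; Ferraro $61,930; Petrov $101,560; Chaudhri $53,420; Haddad $203,270. Sum = $647,650.
No rounding difference to absorb.

Marchetti: $227,470 | Ferraro: $61,930 | Petrov: $101,560 | Chaudhri: $53,420 | Haddad: $203,270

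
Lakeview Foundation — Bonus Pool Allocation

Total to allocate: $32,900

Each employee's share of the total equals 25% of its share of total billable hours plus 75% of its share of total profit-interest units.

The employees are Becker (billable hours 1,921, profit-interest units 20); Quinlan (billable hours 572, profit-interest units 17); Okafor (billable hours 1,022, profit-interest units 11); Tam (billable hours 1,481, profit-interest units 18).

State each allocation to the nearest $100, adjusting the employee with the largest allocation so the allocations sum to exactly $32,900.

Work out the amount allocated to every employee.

Billable hours total 4,996; profit-interest units total 66.
Blended shares (25% billable hours + 75% profit-interest units): Becker 0.3234; Quinlan 0.2218; Okafor 0.1761; Tam 0.2787.
Raw shares: Becker 10,639.85; Quinlan 7,297.38; Okafor 5,795.04; Tam 9,167.74.
After rounding ($100): Becker $10,600; Quinlan $7,300; Okafor $5,800; Tam $9,200. Sum = $32,900.
No rounding difference to absorb.

Becker: $10,600 | Quinlan: $7,300 | Okafor: $5,800 | Tam: $9,200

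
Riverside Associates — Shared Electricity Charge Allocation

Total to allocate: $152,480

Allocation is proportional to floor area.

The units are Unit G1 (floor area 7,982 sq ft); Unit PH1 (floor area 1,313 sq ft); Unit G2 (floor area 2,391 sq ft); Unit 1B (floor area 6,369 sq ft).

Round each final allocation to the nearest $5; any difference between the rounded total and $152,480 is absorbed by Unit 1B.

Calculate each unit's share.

Total floor area = 18,055.
Pro-rata amounts: Unit G1 7,982/18,055 × $152,480 = 67,410.43; Unit PH1 1,313/18,055 × $152,480 = 11,088.69; Unit G2 2,391/18,055 × $152,480 = 20,192.73; Unit 1B 6,369/18,055 × $152,480 = 53,788.15.
After rounding ($5): Unit G1 $67,410; Unit PH1 $11,090; Unit G2 $20,195; Unit 1B $53,790. Sum = $152,485.
Difference $152,480 − $152,485 = −$5 applied to Unit 1B: Unit 1B becomes $53,785.

Unit G1: $67,410 · Unit PH1: $11,090 · Unit G2: $20,195 · Unit 1B: $53,785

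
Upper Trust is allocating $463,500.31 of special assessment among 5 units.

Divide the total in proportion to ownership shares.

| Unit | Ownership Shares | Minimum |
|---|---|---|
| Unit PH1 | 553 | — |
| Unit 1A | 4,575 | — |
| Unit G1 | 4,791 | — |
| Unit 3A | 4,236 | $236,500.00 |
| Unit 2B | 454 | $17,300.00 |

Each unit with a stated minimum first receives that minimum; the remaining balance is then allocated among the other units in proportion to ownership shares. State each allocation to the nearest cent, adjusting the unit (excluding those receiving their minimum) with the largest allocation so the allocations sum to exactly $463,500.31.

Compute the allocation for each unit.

Unit PH1: $11,691.13 · Unit 1A: $96,721.33 · Unit G1: $101,287.85 · Unit 3A: $236,500.00 · Unit 2B: $17,300.00

Guaranteed amounts: Unit 3A $236,500.00; Unit 2B $17,300.00. Balance $209,700.31.
Balance split over remaining ownership shares 9,919: Unit PH1 11,691.1253 → $11,691.13; Unit 1A 96,721.3346 → $96,721.33; Unit G1 101,287.8501 → $101,287.85.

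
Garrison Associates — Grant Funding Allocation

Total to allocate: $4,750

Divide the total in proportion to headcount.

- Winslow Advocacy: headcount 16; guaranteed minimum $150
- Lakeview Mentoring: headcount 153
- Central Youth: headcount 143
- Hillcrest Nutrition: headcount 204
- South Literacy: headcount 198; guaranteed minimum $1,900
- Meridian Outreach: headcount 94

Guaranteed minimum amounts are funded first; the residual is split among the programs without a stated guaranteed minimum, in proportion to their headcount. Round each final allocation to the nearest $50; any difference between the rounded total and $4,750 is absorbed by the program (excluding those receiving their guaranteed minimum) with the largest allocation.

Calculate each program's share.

Winslow Advocacy: $150 · Lakeview Mentoring: $700 · Central Youth: $650 · Hillcrest Nutrition: $900 · South Literacy: $1,900 · Meridian Outreach: $450

Minimums first: Winslow Advocacy $150; South Literacy $1,900. Balance $2,700.
Balance split over remaining headcount 594: Lakeview Mentoring 695.45 → $700; Central Youth 650.00 → $650; Hillcrest Nutrition 927.27 → $950; Meridian Outreach 427.27 → $450.
Rounding difference −$50 applied to Hillcrest Nutrition → $900.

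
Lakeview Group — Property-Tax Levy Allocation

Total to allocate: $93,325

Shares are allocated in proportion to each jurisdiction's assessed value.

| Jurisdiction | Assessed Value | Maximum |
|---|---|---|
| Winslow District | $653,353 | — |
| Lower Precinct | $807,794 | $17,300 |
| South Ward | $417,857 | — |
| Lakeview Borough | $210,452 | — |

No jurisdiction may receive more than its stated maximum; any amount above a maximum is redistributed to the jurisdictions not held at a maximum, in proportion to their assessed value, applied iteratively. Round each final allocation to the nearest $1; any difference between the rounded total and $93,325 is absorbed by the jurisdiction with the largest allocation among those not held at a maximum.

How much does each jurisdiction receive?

Assessed value total: 2,089,456.
Pro-rata shares before constraints: Winslow District 29,181.84; Lower Precinct 36,079.91; South Ward 18,663.47; Lakeview Borough 9,399.78.
Cap binds for Lower Precinct ($17,300); remaining pool $76,025 reallocated over remaining assessed value 1,281,662.
Redistributed shares: Winslow District 38,755.27 → $38,755; South Ward 24,786.24 → $24,786; Lakeview Borough 12,483.49 → $12,483.
Rounding difference +$1 applied to Winslow District → $38,756.

Winslow District: $38,756; Lower Precinct: $17,300; South Ward: $24,786; Lakeview Borough: $12,483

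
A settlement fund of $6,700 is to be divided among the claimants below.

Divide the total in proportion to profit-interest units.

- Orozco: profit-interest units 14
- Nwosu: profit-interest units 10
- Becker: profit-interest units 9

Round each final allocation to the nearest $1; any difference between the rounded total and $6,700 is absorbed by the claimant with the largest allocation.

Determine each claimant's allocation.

Combined profit-interest units = 33.
Unrounded shares: Orozco 14/33 × $6,700 = 2,842.42; Nwosu 10/33 × $6,700 = 2,030.30; Becker 9/33 × $6,700 = 1,827.27.
Rounded to nearest $1: Orozco $2,842; Nwosu $2,030; Becker $1,827. Sum = $6,699.
Difference $6,700 − $6,699 = +$1 applied to largest allocation (Orozco): Orozco becomes $2,843.

Orozco: $2,843; Nwosu: $2,030; Becker: $1,827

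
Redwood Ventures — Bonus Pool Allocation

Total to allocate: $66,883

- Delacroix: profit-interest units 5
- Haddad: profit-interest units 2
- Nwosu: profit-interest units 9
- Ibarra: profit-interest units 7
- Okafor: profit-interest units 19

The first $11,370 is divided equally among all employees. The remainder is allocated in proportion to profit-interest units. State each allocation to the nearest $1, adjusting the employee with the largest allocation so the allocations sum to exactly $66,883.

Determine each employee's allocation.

Equal tier: $11,370 ÷ 5 = $2,274 apiece.
Remainder $55,513 by profit-interest units (total 42): Delacroix 6,608.69 → $6,609; Haddad 2,643.48 → $2,643; Nwosu 11,895.64 → $11,896; Ibarra 9,252.17 → $9,252; Okafor 25,113.02 → $25,113.
Totals: Delacroix $2,274 + $6,609 = $8,883; Haddad $2,274 + $2,643 = $4,917; Nwosu $2,274 + $11,896 = $14,170; Ibarra $2,274 + $9,252 = $11,526; Okafor $2,274 + $25,113 = $27,387.

Delacroix: $8,883; Haddad: $4,917; Nwosu: $14,170; Ibarra: $11,526; Okafor: $27,387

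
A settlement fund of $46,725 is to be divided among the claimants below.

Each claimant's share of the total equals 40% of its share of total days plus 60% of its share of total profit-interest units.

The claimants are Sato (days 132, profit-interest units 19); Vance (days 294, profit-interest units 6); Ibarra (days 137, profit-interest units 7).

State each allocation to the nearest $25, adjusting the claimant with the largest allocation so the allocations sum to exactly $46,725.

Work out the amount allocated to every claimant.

Sato: $21,025 | Vance: $15,025 | Ibarra: $10,675

Totals — days 563, profit-interest units 32.
Combined weights (40% days + 60% profit-interest units): Sato 0.4500; Vance 0.3214; Ibarra 0.2286.
Proportional shares: Sato 21,027.81; Vance 15,016.53; Ibarra 10,680.67.
After rounding ($25): Sato $21,025; Vance $15,025; Ibarra $10,675. Sum = $46,725.
Rounded total matches; no reconciliation needed.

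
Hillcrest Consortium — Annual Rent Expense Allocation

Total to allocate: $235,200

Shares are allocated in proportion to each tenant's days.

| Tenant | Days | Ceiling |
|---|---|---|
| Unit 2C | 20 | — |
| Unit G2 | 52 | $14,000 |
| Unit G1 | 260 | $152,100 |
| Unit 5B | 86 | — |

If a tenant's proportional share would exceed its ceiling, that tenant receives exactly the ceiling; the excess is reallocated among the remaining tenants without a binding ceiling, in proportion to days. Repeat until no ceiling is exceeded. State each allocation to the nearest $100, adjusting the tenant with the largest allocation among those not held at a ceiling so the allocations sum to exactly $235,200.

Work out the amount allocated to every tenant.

Total days = 418.
Unconstrained shares: Unit 2C 11,253.59; Unit G2 29,259.33; Unit G1 146,296.65; Unit 5B 48,390.43.
Held at cap: Unit G2 ($14,000); balance $221,200 reallocated over remaining days 366.
Held at cap: Unit G1 ($152,100); balance $69,100 reallocated over remaining days 106.
Redistributed shares: Unit 2C 13,037.74 → $13,000; Unit 5B 56,062.26 → $56,100.

Unit 2C: $13,000 · Unit G2: $14,000 · Unit G1: $152,100 · Unit 5B: $56,100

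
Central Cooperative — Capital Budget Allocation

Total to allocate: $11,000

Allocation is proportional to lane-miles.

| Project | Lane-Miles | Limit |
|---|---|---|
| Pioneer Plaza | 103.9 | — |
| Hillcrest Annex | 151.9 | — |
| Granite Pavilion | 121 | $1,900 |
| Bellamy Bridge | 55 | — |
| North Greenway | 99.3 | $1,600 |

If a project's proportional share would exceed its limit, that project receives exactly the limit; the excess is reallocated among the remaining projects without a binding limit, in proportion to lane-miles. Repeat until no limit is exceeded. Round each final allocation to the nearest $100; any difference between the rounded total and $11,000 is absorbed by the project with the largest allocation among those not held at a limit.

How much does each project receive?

Combined lane-miles = 531.1.
Unconstrained shares: Pioneer Plaza 2,151.95; Hillcrest Annex 3,146.11; Granite Pavilion 2,506.12; Bellamy Bridge 1,139.15; North Greenway 2,056.67.
Cap binds for Granite Pavilion ($1,900), North Greenway ($1,600); balance $7,500 reallocated over remaining lane-miles 310.8.
Shares after redistribution: Pioneer Plaza 2,507.24 → $2,500; Hillcrest Annex 3,665.54 → $3,700; Bellamy Bridge 1,327.22 → $1,300.

Pioneer Plaza: $2,500 · Hillcrest Annex: $3,700 · Granite Pavilion: $1,900 · Bellamy Bridge: $1,300 · North Greenway: $1,600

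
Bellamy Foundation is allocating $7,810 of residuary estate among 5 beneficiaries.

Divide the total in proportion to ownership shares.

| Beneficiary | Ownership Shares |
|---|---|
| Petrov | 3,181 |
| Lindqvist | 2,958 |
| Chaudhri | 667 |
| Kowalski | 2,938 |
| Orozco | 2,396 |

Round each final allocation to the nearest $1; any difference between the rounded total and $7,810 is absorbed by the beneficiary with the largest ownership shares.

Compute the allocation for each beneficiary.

Sum of ownership shares: 3,181 + 2,958 + 667 + 2,938 + 2,396 = 12,140.
Raw shares: Petrov 2,046.43; Lindqvist 1,902.96; Chaudhri 429.10; Kowalski 1,890.10; Orozco 1,541.41.
At nearest $1: Petrov $2,046; Lindqvist $1,903; Chaudhri $429; Kowalski $1,890; Orozco $1,541. Sum = $7,809.
Difference $7,810 − $7,809 = +$1 applied to largest ownership shares (Petrov): Petrov becomes $2,047.

Petrov: $2,047 | Lindqvist: $1,903 | Chaudhri: $429 | Kowalski: $1,890 | Orozco: $1,541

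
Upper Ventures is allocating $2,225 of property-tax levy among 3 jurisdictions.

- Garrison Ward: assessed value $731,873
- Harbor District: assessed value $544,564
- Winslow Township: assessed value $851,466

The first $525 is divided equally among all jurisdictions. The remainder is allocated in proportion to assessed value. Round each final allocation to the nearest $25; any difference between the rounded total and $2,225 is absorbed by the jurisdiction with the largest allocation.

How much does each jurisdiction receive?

First tranche $525 split equally: $175 each.
Remainder $1,700 by assessed value (total 2,127,903): Garrison Ward 584.70 → $575; Harbor District 435.06 → $425; Winslow Township 680.24 → $675.
Rounding difference +$25 on remainder applied to Winslow Township.
Totals: Garrison Ward $175 + $575 = $750; Harbor District $175 + $425 = $600; Winslow Township $175 + $700 = $875.

Garrison Ward: $750 | Harbor District: $600 | Winslow Township: $875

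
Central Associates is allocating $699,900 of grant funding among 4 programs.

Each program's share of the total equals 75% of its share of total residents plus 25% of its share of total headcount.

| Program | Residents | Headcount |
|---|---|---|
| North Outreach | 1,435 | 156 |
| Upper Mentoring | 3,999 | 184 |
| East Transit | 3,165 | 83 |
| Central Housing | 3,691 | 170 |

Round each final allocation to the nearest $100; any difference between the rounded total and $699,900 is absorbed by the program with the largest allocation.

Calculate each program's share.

North Outreach: $107,300 · Upper Mentoring: $225,100 · East Transit: $159,700 · Central Housing: $207,800

Residents total 12,290; headcount total 593.
Blended shares (75% residents + 25% headcount): North Outreach 0.1533; Upper Mentoring 0.3216; East Transit 0.2281; Central Housing 0.2969.
Raw shares: North Outreach 107,321.60; Upper Mentoring 225,095.92; East Transit 159,672.67; Central Housing 207,809.81.
At nearest $100: North Outreach $107,300; Upper Mentoring $225,100; East Transit $159,700; Central Housing $207,800. Sum = $699,900.
Sum already equals the total — no adjustment.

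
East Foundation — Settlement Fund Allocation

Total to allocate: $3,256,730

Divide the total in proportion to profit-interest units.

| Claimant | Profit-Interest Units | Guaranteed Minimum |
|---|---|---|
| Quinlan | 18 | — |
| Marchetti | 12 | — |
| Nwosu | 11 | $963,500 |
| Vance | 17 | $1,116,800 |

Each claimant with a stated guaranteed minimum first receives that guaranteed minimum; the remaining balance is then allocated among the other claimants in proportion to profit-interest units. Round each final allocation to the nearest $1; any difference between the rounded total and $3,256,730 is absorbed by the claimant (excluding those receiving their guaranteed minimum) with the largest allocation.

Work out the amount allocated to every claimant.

Minimums first: Nwosu $963,500; Vance $1,116,800. Balance $1,176,430.
Balance split over remaining profit-interest units 30: Quinlan 705,858.00 → $705,858; Marchetti 470,572.00 → $470,572.

Quinlan: $705,858 | Marchetti: $470,572 | Nwosu: $963,500 | Vance: $1,116,800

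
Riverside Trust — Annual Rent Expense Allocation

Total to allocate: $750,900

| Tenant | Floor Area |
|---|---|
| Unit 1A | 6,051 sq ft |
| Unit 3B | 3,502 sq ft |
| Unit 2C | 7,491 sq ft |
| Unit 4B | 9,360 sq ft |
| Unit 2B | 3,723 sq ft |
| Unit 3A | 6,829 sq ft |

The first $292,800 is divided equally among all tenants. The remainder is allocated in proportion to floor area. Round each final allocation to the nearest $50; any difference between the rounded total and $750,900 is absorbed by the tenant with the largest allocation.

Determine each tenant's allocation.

Unit 1A: $123,800; Unit 3B: $92,200; Unit 2C: $141,650; Unit 4B: $164,850; Unit 2B: $94,950; Unit 3A: $133,450

First tranche $292,800 split equally: $48,800 each.
Remainder $458,100 by floor area (total 36,956): Unit 1A 75,007.12 → $75,000; Unit 3B 43,410.17 → $43,400; Unit 2C 92,857.10 → $92,850; Unit 4B 116,024.89 → $116,000; Unit 2B 46,149.65 → $46,150; Unit 3A 84,651.07 → $84,650.
Rounding difference +$50 on remainder applied to Unit 4B.
Totals: Unit 1A $48,800 + $75,000 = $123,800; Unit 3B $48,800 + $43,400 = $92,200; Unit 2C $48,800 + $92,850 = $141,650; Unit 4B $48,800 + $116,050 = $164,850; Unit 2B $48,800 + $46,150 = $94,950; Unit 3A $48,800 + $84,650 = $133,450.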